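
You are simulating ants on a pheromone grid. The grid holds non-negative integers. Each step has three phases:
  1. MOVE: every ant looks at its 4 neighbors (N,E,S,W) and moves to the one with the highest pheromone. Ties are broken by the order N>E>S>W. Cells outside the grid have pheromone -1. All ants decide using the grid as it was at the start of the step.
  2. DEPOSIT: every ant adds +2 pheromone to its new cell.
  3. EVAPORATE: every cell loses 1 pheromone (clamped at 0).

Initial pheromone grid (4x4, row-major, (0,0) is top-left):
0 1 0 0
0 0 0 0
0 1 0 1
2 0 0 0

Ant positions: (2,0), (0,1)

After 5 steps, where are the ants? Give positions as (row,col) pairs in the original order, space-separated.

Step 1: ant0:(2,0)->S->(3,0) | ant1:(0,1)->E->(0,2)
  grid max=3 at (3,0)
Step 2: ant0:(3,0)->N->(2,0) | ant1:(0,2)->E->(0,3)
  grid max=2 at (3,0)
Step 3: ant0:(2,0)->S->(3,0) | ant1:(0,3)->S->(1,3)
  grid max=3 at (3,0)
Step 4: ant0:(3,0)->N->(2,0) | ant1:(1,3)->N->(0,3)
  grid max=2 at (3,0)
Step 5: ant0:(2,0)->S->(3,0) | ant1:(0,3)->S->(1,3)
  grid max=3 at (3,0)

(3,0) (1,3)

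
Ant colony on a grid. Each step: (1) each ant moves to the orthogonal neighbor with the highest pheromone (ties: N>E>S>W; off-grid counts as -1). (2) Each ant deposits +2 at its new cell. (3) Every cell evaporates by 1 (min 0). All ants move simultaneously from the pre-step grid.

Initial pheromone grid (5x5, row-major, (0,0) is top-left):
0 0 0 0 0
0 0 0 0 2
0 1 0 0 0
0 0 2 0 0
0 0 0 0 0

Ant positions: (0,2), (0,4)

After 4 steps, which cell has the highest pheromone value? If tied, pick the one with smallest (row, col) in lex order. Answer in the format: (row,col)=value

Step 1: ant0:(0,2)->E->(0,3) | ant1:(0,4)->S->(1,4)
  grid max=3 at (1,4)
Step 2: ant0:(0,3)->E->(0,4) | ant1:(1,4)->N->(0,4)
  grid max=3 at (0,4)
Step 3: ant0:(0,4)->S->(1,4) | ant1:(0,4)->S->(1,4)
  grid max=5 at (1,4)
Step 4: ant0:(1,4)->N->(0,4) | ant1:(1,4)->N->(0,4)
  grid max=5 at (0,4)
Final grid:
  0 0 0 0 5
  0 0 0 0 4
  0 0 0 0 0
  0 0 0 0 0
  0 0 0 0 0
Max pheromone 5 at (0,4)

Answer: (0,4)=5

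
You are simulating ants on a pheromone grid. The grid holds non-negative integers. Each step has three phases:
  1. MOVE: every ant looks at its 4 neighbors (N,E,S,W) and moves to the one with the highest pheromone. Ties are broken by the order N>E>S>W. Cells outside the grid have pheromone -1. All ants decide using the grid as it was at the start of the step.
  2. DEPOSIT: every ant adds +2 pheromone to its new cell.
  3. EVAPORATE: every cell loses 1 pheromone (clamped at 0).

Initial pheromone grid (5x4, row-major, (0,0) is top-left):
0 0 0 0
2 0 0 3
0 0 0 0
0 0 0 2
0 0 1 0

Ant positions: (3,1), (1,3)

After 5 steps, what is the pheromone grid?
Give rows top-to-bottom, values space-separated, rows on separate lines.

After step 1: ants at (2,1),(0,3)
  0 0 0 1
  1 0 0 2
  0 1 0 0
  0 0 0 1
  0 0 0 0
After step 2: ants at (1,1),(1,3)
  0 0 0 0
  0 1 0 3
  0 0 0 0
  0 0 0 0
  0 0 0 0
After step 3: ants at (0,1),(0,3)
  0 1 0 1
  0 0 0 2
  0 0 0 0
  0 0 0 0
  0 0 0 0
After step 4: ants at (0,2),(1,3)
  0 0 1 0
  0 0 0 3
  0 0 0 0
  0 0 0 0
  0 0 0 0
After step 5: ants at (0,3),(0,3)
  0 0 0 3
  0 0 0 2
  0 0 0 0
  0 0 0 0
  0 0 0 0

0 0 0 3
0 0 0 2
0 0 0 0
0 0 0 0
0 0 0 0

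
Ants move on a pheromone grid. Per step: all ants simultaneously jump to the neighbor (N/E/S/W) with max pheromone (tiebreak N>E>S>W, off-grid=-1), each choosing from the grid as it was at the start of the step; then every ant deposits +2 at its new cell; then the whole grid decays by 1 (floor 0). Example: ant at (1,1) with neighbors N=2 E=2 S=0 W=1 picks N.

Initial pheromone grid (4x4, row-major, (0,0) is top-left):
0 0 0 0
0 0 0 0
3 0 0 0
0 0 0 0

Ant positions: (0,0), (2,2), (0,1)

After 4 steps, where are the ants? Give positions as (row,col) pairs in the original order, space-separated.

Step 1: ant0:(0,0)->E->(0,1) | ant1:(2,2)->N->(1,2) | ant2:(0,1)->E->(0,2)
  grid max=2 at (2,0)
Step 2: ant0:(0,1)->E->(0,2) | ant1:(1,2)->N->(0,2) | ant2:(0,2)->S->(1,2)
  grid max=4 at (0,2)
Step 3: ant0:(0,2)->S->(1,2) | ant1:(0,2)->S->(1,2) | ant2:(1,2)->N->(0,2)
  grid max=5 at (0,2)
Step 4: ant0:(1,2)->N->(0,2) | ant1:(1,2)->N->(0,2) | ant2:(0,2)->S->(1,2)
  grid max=8 at (0,2)

(0,2) (0,2) (1,2)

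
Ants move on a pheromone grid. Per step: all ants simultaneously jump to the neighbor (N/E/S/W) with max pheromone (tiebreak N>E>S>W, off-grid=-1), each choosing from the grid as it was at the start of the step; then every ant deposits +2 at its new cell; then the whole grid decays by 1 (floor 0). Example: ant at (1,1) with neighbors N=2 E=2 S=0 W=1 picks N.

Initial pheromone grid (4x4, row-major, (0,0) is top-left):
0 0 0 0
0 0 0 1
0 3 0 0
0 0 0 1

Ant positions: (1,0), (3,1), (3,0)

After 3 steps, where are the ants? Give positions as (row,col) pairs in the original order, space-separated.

Step 1: ant0:(1,0)->N->(0,0) | ant1:(3,1)->N->(2,1) | ant2:(3,0)->N->(2,0)
  grid max=4 at (2,1)
Step 2: ant0:(0,0)->E->(0,1) | ant1:(2,1)->W->(2,0) | ant2:(2,0)->E->(2,1)
  grid max=5 at (2,1)
Step 3: ant0:(0,1)->E->(0,2) | ant1:(2,0)->E->(2,1) | ant2:(2,1)->W->(2,0)
  grid max=6 at (2,1)

(0,2) (2,1) (2,0)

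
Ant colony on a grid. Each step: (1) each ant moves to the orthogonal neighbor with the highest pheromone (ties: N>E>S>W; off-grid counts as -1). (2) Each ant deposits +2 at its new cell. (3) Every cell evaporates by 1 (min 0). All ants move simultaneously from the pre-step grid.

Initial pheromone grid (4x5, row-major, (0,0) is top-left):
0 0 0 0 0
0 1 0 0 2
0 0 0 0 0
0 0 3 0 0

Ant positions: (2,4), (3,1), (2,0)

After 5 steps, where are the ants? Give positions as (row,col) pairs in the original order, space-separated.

Step 1: ant0:(2,4)->N->(1,4) | ant1:(3,1)->E->(3,2) | ant2:(2,0)->N->(1,0)
  grid max=4 at (3,2)
Step 2: ant0:(1,4)->N->(0,4) | ant1:(3,2)->N->(2,2) | ant2:(1,0)->N->(0,0)
  grid max=3 at (3,2)
Step 3: ant0:(0,4)->S->(1,4) | ant1:(2,2)->S->(3,2) | ant2:(0,0)->E->(0,1)
  grid max=4 at (3,2)
Step 4: ant0:(1,4)->N->(0,4) | ant1:(3,2)->N->(2,2) | ant2:(0,1)->E->(0,2)
  grid max=3 at (3,2)
Step 5: ant0:(0,4)->S->(1,4) | ant1:(2,2)->S->(3,2) | ant2:(0,2)->E->(0,3)
  grid max=4 at (3,2)

(1,4) (3,2) (0,3)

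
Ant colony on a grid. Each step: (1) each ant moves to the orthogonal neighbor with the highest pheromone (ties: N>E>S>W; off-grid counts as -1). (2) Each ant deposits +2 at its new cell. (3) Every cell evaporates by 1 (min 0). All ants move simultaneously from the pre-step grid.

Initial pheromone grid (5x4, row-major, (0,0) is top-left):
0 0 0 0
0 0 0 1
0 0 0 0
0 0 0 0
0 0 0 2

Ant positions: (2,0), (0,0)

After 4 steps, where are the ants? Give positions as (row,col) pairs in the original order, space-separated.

Step 1: ant0:(2,0)->N->(1,0) | ant1:(0,0)->E->(0,1)
  grid max=1 at (0,1)
Step 2: ant0:(1,0)->N->(0,0) | ant1:(0,1)->E->(0,2)
  grid max=1 at (0,0)
Step 3: ant0:(0,0)->E->(0,1) | ant1:(0,2)->E->(0,3)
  grid max=1 at (0,1)
Step 4: ant0:(0,1)->E->(0,2) | ant1:(0,3)->S->(1,3)
  grid max=1 at (0,2)

(0,2) (1,3)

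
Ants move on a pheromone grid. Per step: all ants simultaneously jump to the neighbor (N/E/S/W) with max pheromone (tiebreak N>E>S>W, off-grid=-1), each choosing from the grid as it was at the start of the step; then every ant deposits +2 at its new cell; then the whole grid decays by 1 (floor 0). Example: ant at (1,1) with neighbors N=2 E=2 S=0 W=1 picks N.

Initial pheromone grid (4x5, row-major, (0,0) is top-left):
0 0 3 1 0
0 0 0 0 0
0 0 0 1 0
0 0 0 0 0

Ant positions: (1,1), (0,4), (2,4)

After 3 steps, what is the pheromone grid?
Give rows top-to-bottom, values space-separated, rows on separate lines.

After step 1: ants at (0,1),(0,3),(2,3)
  0 1 2 2 0
  0 0 0 0 0
  0 0 0 2 0
  0 0 0 0 0
After step 2: ants at (0,2),(0,2),(1,3)
  0 0 5 1 0
  0 0 0 1 0
  0 0 0 1 0
  0 0 0 0 0
After step 3: ants at (0,3),(0,3),(0,3)
  0 0 4 6 0
  0 0 0 0 0
  0 0 0 0 0
  0 0 0 0 0

0 0 4 6 0
0 0 0 0 0
0 0 0 0 0
0 0 0 0 0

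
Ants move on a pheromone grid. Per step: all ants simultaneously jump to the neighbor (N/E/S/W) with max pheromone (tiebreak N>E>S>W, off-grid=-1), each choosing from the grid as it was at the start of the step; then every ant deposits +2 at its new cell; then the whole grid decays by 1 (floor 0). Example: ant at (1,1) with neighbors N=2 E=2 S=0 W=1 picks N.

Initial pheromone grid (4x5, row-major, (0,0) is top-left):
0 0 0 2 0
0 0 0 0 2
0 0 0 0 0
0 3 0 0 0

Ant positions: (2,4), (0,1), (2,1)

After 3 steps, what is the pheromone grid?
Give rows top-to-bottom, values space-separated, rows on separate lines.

After step 1: ants at (1,4),(0,2),(3,1)
  0 0 1 1 0
  0 0 0 0 3
  0 0 0 0 0
  0 4 0 0 0
After step 2: ants at (0,4),(0,3),(2,1)
  0 0 0 2 1
  0 0 0 0 2
  0 1 0 0 0
  0 3 0 0 0
After step 3: ants at (1,4),(0,4),(3,1)
  0 0 0 1 2
  0 0 0 0 3
  0 0 0 0 0
  0 4 0 0 0

0 0 0 1 2
0 0 0 0 3
0 0 0 0 0
0 4 0 0 0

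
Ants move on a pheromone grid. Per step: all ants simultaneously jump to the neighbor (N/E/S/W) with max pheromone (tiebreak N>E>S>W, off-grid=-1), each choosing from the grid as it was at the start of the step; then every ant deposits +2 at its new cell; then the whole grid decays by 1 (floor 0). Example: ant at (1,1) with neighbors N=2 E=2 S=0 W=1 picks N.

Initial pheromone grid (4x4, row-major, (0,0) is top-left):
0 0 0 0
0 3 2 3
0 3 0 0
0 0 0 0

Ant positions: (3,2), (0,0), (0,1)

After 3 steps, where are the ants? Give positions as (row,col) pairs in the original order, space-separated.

Step 1: ant0:(3,2)->N->(2,2) | ant1:(0,0)->E->(0,1) | ant2:(0,1)->S->(1,1)
  grid max=4 at (1,1)
Step 2: ant0:(2,2)->W->(2,1) | ant1:(0,1)->S->(1,1) | ant2:(1,1)->S->(2,1)
  grid max=5 at (1,1)
Step 3: ant0:(2,1)->N->(1,1) | ant1:(1,1)->S->(2,1) | ant2:(2,1)->N->(1,1)
  grid max=8 at (1,1)

(1,1) (2,1) (1,1)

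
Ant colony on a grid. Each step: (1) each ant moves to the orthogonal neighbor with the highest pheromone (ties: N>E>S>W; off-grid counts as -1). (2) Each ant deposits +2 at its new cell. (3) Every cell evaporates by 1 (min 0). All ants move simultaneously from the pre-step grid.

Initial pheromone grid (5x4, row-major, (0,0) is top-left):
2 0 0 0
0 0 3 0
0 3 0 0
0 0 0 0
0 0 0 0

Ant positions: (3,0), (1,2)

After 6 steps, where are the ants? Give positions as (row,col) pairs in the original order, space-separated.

Step 1: ant0:(3,0)->N->(2,0) | ant1:(1,2)->N->(0,2)
  grid max=2 at (1,2)
Step 2: ant0:(2,0)->E->(2,1) | ant1:(0,2)->S->(1,2)
  grid max=3 at (1,2)
Step 3: ant0:(2,1)->N->(1,1) | ant1:(1,2)->N->(0,2)
  grid max=2 at (1,2)
Step 4: ant0:(1,1)->E->(1,2) | ant1:(0,2)->S->(1,2)
  grid max=5 at (1,2)
Step 5: ant0:(1,2)->N->(0,2) | ant1:(1,2)->N->(0,2)
  grid max=4 at (1,2)
Step 6: ant0:(0,2)->S->(1,2) | ant1:(0,2)->S->(1,2)
  grid max=7 at (1,2)

(1,2) (1,2)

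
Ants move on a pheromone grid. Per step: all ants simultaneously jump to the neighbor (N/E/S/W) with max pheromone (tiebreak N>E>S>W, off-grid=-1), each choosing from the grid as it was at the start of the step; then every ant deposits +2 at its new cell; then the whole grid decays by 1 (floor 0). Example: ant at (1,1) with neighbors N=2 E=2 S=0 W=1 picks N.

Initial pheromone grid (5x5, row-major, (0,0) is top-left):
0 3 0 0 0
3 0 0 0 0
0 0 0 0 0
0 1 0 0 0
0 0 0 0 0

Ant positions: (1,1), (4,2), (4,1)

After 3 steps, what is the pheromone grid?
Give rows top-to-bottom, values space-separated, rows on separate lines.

After step 1: ants at (0,1),(3,2),(3,1)
  0 4 0 0 0
  2 0 0 0 0
  0 0 0 0 0
  0 2 1 0 0
  0 0 0 0 0
After step 2: ants at (0,2),(3,1),(3,2)
  0 3 1 0 0
  1 0 0 0 0
  0 0 0 0 0
  0 3 2 0 0
  0 0 0 0 0
After step 3: ants at (0,1),(3,2),(3,1)
  0 4 0 0 0
  0 0 0 0 0
  0 0 0 0 0
  0 4 3 0 0
  0 0 0 0 0

0 4 0 0 0
0 0 0 0 0
0 0 0 0 0
0 4 3 0 0
0 0 0 0 0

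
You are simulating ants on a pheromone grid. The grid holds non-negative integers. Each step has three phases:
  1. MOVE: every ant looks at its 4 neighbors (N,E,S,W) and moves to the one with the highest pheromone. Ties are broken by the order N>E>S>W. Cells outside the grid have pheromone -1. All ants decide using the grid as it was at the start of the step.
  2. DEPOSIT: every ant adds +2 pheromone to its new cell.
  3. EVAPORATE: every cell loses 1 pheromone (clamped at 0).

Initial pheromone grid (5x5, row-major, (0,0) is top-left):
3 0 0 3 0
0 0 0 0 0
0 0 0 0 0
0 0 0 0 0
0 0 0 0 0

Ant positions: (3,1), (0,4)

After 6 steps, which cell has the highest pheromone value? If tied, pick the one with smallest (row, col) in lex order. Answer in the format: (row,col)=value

Step 1: ant0:(3,1)->N->(2,1) | ant1:(0,4)->W->(0,3)
  grid max=4 at (0,3)
Step 2: ant0:(2,1)->N->(1,1) | ant1:(0,3)->E->(0,4)
  grid max=3 at (0,3)
Step 3: ant0:(1,1)->N->(0,1) | ant1:(0,4)->W->(0,3)
  grid max=4 at (0,3)
Step 4: ant0:(0,1)->E->(0,2) | ant1:(0,3)->E->(0,4)
  grid max=3 at (0,3)
Step 5: ant0:(0,2)->E->(0,3) | ant1:(0,4)->W->(0,3)
  grid max=6 at (0,3)
Step 6: ant0:(0,3)->E->(0,4) | ant1:(0,3)->E->(0,4)
  grid max=5 at (0,3)
Final grid:
  0 0 0 5 3
  0 0 0 0 0
  0 0 0 0 0
  0 0 0 0 0
  0 0 0 0 0
Max pheromone 5 at (0,3)

Answer: (0,3)=5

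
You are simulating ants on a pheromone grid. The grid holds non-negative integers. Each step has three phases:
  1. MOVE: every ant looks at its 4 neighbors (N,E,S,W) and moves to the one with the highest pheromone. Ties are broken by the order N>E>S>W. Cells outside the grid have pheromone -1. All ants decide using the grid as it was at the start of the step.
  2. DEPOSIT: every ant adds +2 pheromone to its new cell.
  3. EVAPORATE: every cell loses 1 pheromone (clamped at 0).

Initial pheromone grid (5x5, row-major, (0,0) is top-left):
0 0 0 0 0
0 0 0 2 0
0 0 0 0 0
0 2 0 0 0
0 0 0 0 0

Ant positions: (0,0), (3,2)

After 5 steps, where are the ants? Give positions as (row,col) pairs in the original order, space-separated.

Step 1: ant0:(0,0)->E->(0,1) | ant1:(3,2)->W->(3,1)
  grid max=3 at (3,1)
Step 2: ant0:(0,1)->E->(0,2) | ant1:(3,1)->N->(2,1)
  grid max=2 at (3,1)
Step 3: ant0:(0,2)->E->(0,3) | ant1:(2,1)->S->(3,1)
  grid max=3 at (3,1)
Step 4: ant0:(0,3)->E->(0,4) | ant1:(3,1)->N->(2,1)
  grid max=2 at (3,1)
Step 5: ant0:(0,4)->S->(1,4) | ant1:(2,1)->S->(3,1)
  grid max=3 at (3,1)

(1,4) (3,1)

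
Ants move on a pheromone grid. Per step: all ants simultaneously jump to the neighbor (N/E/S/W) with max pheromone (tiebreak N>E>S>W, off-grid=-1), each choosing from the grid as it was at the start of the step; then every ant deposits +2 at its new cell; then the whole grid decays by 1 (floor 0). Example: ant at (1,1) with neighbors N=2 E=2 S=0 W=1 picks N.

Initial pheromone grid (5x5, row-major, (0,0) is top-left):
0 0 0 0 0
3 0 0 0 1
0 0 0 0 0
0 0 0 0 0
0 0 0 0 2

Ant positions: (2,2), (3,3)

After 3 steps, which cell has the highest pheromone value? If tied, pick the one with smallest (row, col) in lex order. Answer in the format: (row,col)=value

Step 1: ant0:(2,2)->N->(1,2) | ant1:(3,3)->N->(2,3)
  grid max=2 at (1,0)
Step 2: ant0:(1,2)->N->(0,2) | ant1:(2,3)->N->(1,3)
  grid max=1 at (0,2)
Step 3: ant0:(0,2)->E->(0,3) | ant1:(1,3)->N->(0,3)
  grid max=3 at (0,3)
Final grid:
  0 0 0 3 0
  0 0 0 0 0
  0 0 0 0 0
  0 0 0 0 0
  0 0 0 0 0
Max pheromone 3 at (0,3)

Answer: (0,3)=3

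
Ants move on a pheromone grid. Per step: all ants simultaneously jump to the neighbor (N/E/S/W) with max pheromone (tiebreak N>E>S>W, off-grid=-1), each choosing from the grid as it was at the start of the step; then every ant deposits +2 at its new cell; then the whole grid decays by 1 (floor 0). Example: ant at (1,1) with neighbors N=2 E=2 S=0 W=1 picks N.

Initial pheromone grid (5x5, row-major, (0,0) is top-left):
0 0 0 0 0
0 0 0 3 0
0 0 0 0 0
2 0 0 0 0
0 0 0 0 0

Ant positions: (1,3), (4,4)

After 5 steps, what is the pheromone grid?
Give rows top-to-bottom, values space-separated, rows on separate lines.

After step 1: ants at (0,3),(3,4)
  0 0 0 1 0
  0 0 0 2 0
  0 0 0 0 0
  1 0 0 0 1
  0 0 0 0 0
After step 2: ants at (1,3),(2,4)
  0 0 0 0 0
  0 0 0 3 0
  0 0 0 0 1
  0 0 0 0 0
  0 0 0 0 0
After step 3: ants at (0,3),(1,4)
  0 0 0 1 0
  0 0 0 2 1
  0 0 0 0 0
  0 0 0 0 0
  0 0 0 0 0
After step 4: ants at (1,3),(1,3)
  0 0 0 0 0
  0 0 0 5 0
  0 0 0 0 0
  0 0 0 0 0
  0 0 0 0 0
After step 5: ants at (0,3),(0,3)
  0 0 0 3 0
  0 0 0 4 0
  0 0 0 0 0
  0 0 0 0 0
  0 0 0 0 0

0 0 0 3 0
0 0 0 4 0
0 0 0 0 0
0 0 0 0 0
0 0 0 0 0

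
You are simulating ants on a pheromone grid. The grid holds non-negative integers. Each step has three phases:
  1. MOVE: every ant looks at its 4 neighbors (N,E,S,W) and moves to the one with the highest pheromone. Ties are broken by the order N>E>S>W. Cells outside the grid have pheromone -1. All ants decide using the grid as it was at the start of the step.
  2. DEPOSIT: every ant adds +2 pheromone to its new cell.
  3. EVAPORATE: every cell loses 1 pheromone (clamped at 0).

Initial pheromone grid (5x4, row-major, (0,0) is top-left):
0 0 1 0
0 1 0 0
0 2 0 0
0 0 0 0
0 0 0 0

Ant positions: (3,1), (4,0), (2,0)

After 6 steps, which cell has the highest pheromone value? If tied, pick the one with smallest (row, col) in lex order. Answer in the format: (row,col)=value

Step 1: ant0:(3,1)->N->(2,1) | ant1:(4,0)->N->(3,0) | ant2:(2,0)->E->(2,1)
  grid max=5 at (2,1)
Step 2: ant0:(2,1)->N->(1,1) | ant1:(3,0)->N->(2,0) | ant2:(2,1)->N->(1,1)
  grid max=4 at (2,1)
Step 3: ant0:(1,1)->S->(2,1) | ant1:(2,0)->E->(2,1) | ant2:(1,1)->S->(2,1)
  grid max=9 at (2,1)
Step 4: ant0:(2,1)->N->(1,1) | ant1:(2,1)->N->(1,1) | ant2:(2,1)->N->(1,1)
  grid max=8 at (2,1)
Step 5: ant0:(1,1)->S->(2,1) | ant1:(1,1)->S->(2,1) | ant2:(1,1)->S->(2,1)
  grid max=13 at (2,1)
Step 6: ant0:(2,1)->N->(1,1) | ant1:(2,1)->N->(1,1) | ant2:(2,1)->N->(1,1)
  grid max=12 at (2,1)
Final grid:
  0 0 0 0
  0 11 0 0
  0 12 0 0
  0 0 0 0
  0 0 0 0
Max pheromone 12 at (2,1)

Answer: (2,1)=12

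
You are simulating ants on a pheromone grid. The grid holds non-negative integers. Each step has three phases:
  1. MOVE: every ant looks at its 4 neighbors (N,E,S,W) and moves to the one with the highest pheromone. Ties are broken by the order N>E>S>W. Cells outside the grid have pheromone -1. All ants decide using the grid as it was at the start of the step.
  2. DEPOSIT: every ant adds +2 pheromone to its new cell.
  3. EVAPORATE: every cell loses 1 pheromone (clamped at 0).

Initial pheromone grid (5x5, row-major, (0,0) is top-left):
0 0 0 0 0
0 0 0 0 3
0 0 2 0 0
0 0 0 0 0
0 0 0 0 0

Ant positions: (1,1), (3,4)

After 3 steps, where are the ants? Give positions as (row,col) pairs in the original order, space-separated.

Step 1: ant0:(1,1)->N->(0,1) | ant1:(3,4)->N->(2,4)
  grid max=2 at (1,4)
Step 2: ant0:(0,1)->E->(0,2) | ant1:(2,4)->N->(1,4)
  grid max=3 at (1,4)
Step 3: ant0:(0,2)->E->(0,3) | ant1:(1,4)->N->(0,4)
  grid max=2 at (1,4)

(0,3) (0,4)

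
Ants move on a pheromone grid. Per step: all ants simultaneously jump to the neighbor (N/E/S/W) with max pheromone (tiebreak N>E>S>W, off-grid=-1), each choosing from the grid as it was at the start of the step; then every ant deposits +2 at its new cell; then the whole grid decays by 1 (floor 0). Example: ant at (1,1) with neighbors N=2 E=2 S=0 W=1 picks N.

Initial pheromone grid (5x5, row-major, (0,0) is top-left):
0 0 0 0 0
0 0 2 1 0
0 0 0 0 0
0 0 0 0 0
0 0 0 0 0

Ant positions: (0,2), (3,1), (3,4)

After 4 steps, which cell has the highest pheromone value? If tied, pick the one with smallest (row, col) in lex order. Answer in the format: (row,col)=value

Step 1: ant0:(0,2)->S->(1,2) | ant1:(3,1)->N->(2,1) | ant2:(3,4)->N->(2,4)
  grid max=3 at (1,2)
Step 2: ant0:(1,2)->N->(0,2) | ant1:(2,1)->N->(1,1) | ant2:(2,4)->N->(1,4)
  grid max=2 at (1,2)
Step 3: ant0:(0,2)->S->(1,2) | ant1:(1,1)->E->(1,2) | ant2:(1,4)->N->(0,4)
  grid max=5 at (1,2)
Step 4: ant0:(1,2)->N->(0,2) | ant1:(1,2)->N->(0,2) | ant2:(0,4)->S->(1,4)
  grid max=4 at (1,2)
Final grid:
  0 0 3 0 0
  0 0 4 0 1
  0 0 0 0 0
  0 0 0 0 0
  0 0 0 0 0
Max pheromone 4 at (1,2)

Answer: (1,2)=4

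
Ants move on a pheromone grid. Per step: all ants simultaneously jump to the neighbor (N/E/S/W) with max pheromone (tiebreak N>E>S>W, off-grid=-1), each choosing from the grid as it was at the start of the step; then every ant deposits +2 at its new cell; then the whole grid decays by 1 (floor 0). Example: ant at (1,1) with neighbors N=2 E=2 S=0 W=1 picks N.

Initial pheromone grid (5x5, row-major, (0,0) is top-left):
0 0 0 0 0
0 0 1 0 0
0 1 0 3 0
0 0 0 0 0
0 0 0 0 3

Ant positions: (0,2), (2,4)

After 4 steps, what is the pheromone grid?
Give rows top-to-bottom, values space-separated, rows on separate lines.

After step 1: ants at (1,2),(2,3)
  0 0 0 0 0
  0 0 2 0 0
  0 0 0 4 0
  0 0 0 0 0
  0 0 0 0 2
After step 2: ants at (0,2),(1,3)
  0 0 1 0 0
  0 0 1 1 0
  0 0 0 3 0
  0 0 0 0 0
  0 0 0 0 1
After step 3: ants at (1,2),(2,3)
  0 0 0 0 0
  0 0 2 0 0
  0 0 0 4 0
  0 0 0 0 0
  0 0 0 0 0
After step 4: ants at (0,2),(1,3)
  0 0 1 0 0
  0 0 1 1 0
  0 0 0 3 0
  0 0 0 0 0
  0 0 0 0 0

0 0 1 0 0
0 0 1 1 0
0 0 0 3 0
0 0 0 0 0
0 0 0 0 0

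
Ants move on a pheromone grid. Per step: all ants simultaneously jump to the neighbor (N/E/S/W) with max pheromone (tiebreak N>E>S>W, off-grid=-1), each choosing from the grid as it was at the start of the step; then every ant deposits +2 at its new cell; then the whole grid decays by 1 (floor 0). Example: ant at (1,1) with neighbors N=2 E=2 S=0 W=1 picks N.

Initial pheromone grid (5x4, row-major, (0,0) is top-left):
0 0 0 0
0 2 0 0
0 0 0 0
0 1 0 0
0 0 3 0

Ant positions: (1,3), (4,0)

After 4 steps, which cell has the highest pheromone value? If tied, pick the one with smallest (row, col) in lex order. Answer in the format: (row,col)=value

Answer: (0,0)=1

Derivation:
Step 1: ant0:(1,3)->N->(0,3) | ant1:(4,0)->N->(3,0)
  grid max=2 at (4,2)
Step 2: ant0:(0,3)->S->(1,3) | ant1:(3,0)->N->(2,0)
  grid max=1 at (1,3)
Step 3: ant0:(1,3)->N->(0,3) | ant1:(2,0)->N->(1,0)
  grid max=1 at (0,3)
Step 4: ant0:(0,3)->S->(1,3) | ant1:(1,0)->N->(0,0)
  grid max=1 at (0,0)
Final grid:
  1 0 0 0
  0 0 0 1
  0 0 0 0
  0 0 0 0
  0 0 0 0
Max pheromone 1 at (0,0)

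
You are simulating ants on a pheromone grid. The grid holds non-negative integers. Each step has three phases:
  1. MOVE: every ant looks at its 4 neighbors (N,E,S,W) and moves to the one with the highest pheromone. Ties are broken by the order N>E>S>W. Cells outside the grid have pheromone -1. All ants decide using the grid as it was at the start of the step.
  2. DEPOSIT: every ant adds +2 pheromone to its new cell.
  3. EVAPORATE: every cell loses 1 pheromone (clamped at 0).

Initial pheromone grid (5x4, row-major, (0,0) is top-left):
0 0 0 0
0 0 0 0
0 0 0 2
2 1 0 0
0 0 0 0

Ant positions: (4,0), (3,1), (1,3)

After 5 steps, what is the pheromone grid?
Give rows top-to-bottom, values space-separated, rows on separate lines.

After step 1: ants at (3,0),(3,0),(2,3)
  0 0 0 0
  0 0 0 0
  0 0 0 3
  5 0 0 0
  0 0 0 0
After step 2: ants at (2,0),(2,0),(1,3)
  0 0 0 0
  0 0 0 1
  3 0 0 2
  4 0 0 0
  0 0 0 0
After step 3: ants at (3,0),(3,0),(2,3)
  0 0 0 0
  0 0 0 0
  2 0 0 3
  7 0 0 0
  0 0 0 0
After step 4: ants at (2,0),(2,0),(1,3)
  0 0 0 0
  0 0 0 1
  5 0 0 2
  6 0 0 0
  0 0 0 0
After step 5: ants at (3,0),(3,0),(2,3)
  0 0 0 0
  0 0 0 0
  4 0 0 3
  9 0 0 0
  0 0 0 0

0 0 0 0
0 0 0 0
4 0 0 3
9 0 0 0
0 0 0 0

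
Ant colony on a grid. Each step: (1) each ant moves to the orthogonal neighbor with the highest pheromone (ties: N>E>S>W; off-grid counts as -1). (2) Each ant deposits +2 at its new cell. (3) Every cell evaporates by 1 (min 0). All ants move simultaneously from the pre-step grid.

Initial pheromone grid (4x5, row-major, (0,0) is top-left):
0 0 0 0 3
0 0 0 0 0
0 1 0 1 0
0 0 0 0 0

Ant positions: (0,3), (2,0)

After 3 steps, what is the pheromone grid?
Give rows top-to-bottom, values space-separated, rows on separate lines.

After step 1: ants at (0,4),(2,1)
  0 0 0 0 4
  0 0 0 0 0
  0 2 0 0 0
  0 0 0 0 0
After step 2: ants at (1,4),(1,1)
  0 0 0 0 3
  0 1 0 0 1
  0 1 0 0 0
  0 0 0 0 0
After step 3: ants at (0,4),(2,1)
  0 0 0 0 4
  0 0 0 0 0
  0 2 0 0 0
  0 0 0 0 0

0 0 0 0 4
0 0 0 0 0
0 2 0 0 0
0 0 0 0 0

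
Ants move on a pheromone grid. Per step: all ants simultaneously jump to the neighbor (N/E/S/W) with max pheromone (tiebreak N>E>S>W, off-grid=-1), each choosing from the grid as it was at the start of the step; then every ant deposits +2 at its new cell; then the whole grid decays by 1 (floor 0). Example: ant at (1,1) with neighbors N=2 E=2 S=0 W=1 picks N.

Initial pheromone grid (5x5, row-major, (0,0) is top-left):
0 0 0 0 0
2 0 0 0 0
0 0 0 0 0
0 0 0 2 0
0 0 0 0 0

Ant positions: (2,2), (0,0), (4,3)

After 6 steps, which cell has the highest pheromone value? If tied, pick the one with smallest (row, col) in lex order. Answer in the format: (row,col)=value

Answer: (1,0)=2

Derivation:
Step 1: ant0:(2,2)->N->(1,2) | ant1:(0,0)->S->(1,0) | ant2:(4,3)->N->(3,3)
  grid max=3 at (1,0)
Step 2: ant0:(1,2)->N->(0,2) | ant1:(1,0)->N->(0,0) | ant2:(3,3)->N->(2,3)
  grid max=2 at (1,0)
Step 3: ant0:(0,2)->E->(0,3) | ant1:(0,0)->S->(1,0) | ant2:(2,3)->S->(3,3)
  grid max=3 at (1,0)
Step 4: ant0:(0,3)->E->(0,4) | ant1:(1,0)->N->(0,0) | ant2:(3,3)->N->(2,3)
  grid max=2 at (1,0)
Step 5: ant0:(0,4)->S->(1,4) | ant1:(0,0)->S->(1,0) | ant2:(2,3)->S->(3,3)
  grid max=3 at (1,0)
Step 6: ant0:(1,4)->N->(0,4) | ant1:(1,0)->N->(0,0) | ant2:(3,3)->N->(2,3)
  grid max=2 at (1,0)
Final grid:
  1 0 0 0 1
  2 0 0 0 0
  0 0 0 1 0
  0 0 0 2 0
  0 0 0 0 0
Max pheromone 2 at (1,0)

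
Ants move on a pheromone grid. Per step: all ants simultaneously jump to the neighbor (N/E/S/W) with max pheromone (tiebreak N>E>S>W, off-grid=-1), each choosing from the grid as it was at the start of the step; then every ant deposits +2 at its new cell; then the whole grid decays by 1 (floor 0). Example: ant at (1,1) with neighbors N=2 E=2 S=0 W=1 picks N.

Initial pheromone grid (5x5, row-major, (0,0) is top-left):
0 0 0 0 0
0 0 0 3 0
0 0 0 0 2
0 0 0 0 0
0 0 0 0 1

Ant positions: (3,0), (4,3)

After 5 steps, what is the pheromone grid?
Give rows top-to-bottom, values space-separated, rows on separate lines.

After step 1: ants at (2,0),(4,4)
  0 0 0 0 0
  0 0 0 2 0
  1 0 0 0 1
  0 0 0 0 0
  0 0 0 0 2
After step 2: ants at (1,0),(3,4)
  0 0 0 0 0
  1 0 0 1 0
  0 0 0 0 0
  0 0 0 0 1
  0 0 0 0 1
After step 3: ants at (0,0),(4,4)
  1 0 0 0 0
  0 0 0 0 0
  0 0 0 0 0
  0 0 0 0 0
  0 0 0 0 2
After step 4: ants at (0,1),(3,4)
  0 1 0 0 0
  0 0 0 0 0
  0 0 0 0 0
  0 0 0 0 1
  0 0 0 0 1
After step 5: ants at (0,2),(4,4)
  0 0 1 0 0
  0 0 0 0 0
  0 0 0 0 0
  0 0 0 0 0
  0 0 0 0 2

0 0 1 0 0
0 0 0 0 0
0 0 0 0 0
0 0 0 0 0
0 0 0 0 2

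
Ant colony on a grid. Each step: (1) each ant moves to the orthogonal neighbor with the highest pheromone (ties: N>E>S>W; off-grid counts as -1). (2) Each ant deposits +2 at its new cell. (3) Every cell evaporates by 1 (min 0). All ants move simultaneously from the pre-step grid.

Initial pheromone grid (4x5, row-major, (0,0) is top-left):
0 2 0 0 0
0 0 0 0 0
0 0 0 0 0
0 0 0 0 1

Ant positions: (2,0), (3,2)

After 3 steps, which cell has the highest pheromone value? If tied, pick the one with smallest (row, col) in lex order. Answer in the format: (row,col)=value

Step 1: ant0:(2,0)->N->(1,0) | ant1:(3,2)->N->(2,2)
  grid max=1 at (0,1)
Step 2: ant0:(1,0)->N->(0,0) | ant1:(2,2)->N->(1,2)
  grid max=1 at (0,0)
Step 3: ant0:(0,0)->E->(0,1) | ant1:(1,2)->N->(0,2)
  grid max=1 at (0,1)
Final grid:
  0 1 1 0 0
  0 0 0 0 0
  0 0 0 0 0
  0 0 0 0 0
Max pheromone 1 at (0,1)

Answer: (0,1)=1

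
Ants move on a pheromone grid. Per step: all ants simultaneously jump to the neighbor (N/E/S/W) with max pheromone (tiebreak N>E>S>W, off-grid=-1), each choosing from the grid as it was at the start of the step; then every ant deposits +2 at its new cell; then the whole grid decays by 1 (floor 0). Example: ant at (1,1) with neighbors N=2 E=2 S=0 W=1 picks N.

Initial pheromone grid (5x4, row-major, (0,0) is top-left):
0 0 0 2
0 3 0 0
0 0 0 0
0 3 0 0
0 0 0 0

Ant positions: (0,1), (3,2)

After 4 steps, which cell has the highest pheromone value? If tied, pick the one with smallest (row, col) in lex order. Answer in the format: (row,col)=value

Answer: (1,1)=5

Derivation:
Step 1: ant0:(0,1)->S->(1,1) | ant1:(3,2)->W->(3,1)
  grid max=4 at (1,1)
Step 2: ant0:(1,1)->N->(0,1) | ant1:(3,1)->N->(2,1)
  grid max=3 at (1,1)
Step 3: ant0:(0,1)->S->(1,1) | ant1:(2,1)->N->(1,1)
  grid max=6 at (1,1)
Step 4: ant0:(1,1)->N->(0,1) | ant1:(1,1)->N->(0,1)
  grid max=5 at (1,1)
Final grid:
  0 3 0 0
  0 5 0 0
  0 0 0 0
  0 1 0 0
  0 0 0 0
Max pheromone 5 at (1,1)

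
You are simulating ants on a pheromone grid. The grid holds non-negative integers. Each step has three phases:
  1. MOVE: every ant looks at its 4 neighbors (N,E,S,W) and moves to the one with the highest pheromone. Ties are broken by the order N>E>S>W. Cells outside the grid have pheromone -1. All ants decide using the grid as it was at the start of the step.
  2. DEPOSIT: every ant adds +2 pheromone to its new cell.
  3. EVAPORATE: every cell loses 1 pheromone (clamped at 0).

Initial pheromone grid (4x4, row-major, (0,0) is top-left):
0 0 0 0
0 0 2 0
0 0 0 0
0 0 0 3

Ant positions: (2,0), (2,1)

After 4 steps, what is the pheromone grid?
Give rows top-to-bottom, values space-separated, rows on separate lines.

After step 1: ants at (1,0),(1,1)
  0 0 0 0
  1 1 1 0
  0 0 0 0
  0 0 0 2
After step 2: ants at (1,1),(1,2)
  0 0 0 0
  0 2 2 0
  0 0 0 0
  0 0 0 1
After step 3: ants at (1,2),(1,1)
  0 0 0 0
  0 3 3 0
  0 0 0 0
  0 0 0 0
After step 4: ants at (1,1),(1,2)
  0 0 0 0
  0 4 4 0
  0 0 0 0
  0 0 0 0

0 0 0 0
0 4 4 0
0 0 0 0
0 0 0 0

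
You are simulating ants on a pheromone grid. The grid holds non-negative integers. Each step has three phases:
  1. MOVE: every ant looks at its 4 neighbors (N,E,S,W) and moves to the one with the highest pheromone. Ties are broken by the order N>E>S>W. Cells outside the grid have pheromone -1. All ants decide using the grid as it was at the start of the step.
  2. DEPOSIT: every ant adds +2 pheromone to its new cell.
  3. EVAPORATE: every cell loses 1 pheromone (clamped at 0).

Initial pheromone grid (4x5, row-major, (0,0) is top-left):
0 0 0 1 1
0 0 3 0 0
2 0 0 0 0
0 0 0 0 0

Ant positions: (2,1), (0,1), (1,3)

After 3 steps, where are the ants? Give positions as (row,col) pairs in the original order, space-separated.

Step 1: ant0:(2,1)->W->(2,0) | ant1:(0,1)->E->(0,2) | ant2:(1,3)->W->(1,2)
  grid max=4 at (1,2)
Step 2: ant0:(2,0)->N->(1,0) | ant1:(0,2)->S->(1,2) | ant2:(1,2)->N->(0,2)
  grid max=5 at (1,2)
Step 3: ant0:(1,0)->S->(2,0) | ant1:(1,2)->N->(0,2) | ant2:(0,2)->S->(1,2)
  grid max=6 at (1,2)

(2,0) (0,2) (1,2)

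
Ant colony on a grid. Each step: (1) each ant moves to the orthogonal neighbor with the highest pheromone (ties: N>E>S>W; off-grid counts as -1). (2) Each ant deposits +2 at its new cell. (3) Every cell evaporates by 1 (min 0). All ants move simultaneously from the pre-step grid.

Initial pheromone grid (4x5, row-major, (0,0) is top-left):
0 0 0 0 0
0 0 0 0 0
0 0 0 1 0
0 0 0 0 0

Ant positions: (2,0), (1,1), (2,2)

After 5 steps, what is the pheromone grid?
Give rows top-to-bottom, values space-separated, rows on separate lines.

After step 1: ants at (1,0),(0,1),(2,3)
  0 1 0 0 0
  1 0 0 0 0
  0 0 0 2 0
  0 0 0 0 0
After step 2: ants at (0,0),(0,2),(1,3)
  1 0 1 0 0
  0 0 0 1 0
  0 0 0 1 0
  0 0 0 0 0
After step 3: ants at (0,1),(0,3),(2,3)
  0 1 0 1 0
  0 0 0 0 0
  0 0 0 2 0
  0 0 0 0 0
After step 4: ants at (0,2),(0,4),(1,3)
  0 0 1 0 1
  0 0 0 1 0
  0 0 0 1 0
  0 0 0 0 0
After step 5: ants at (0,3),(1,4),(2,3)
  0 0 0 1 0
  0 0 0 0 1
  0 0 0 2 0
  0 0 0 0 0

0 0 0 1 0
0 0 0 0 1
0 0 0 2 0
0 0 0 0 0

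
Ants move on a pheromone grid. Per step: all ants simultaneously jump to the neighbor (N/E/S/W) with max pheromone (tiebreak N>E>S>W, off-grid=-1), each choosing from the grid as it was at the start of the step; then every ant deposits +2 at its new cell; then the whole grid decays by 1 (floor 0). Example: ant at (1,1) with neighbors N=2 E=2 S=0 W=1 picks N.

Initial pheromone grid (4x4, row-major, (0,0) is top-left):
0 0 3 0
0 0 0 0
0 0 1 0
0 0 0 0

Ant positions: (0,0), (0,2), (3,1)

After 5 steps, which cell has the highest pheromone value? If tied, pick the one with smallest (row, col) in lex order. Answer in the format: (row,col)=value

Answer: (0,2)=8

Derivation:
Step 1: ant0:(0,0)->E->(0,1) | ant1:(0,2)->E->(0,3) | ant2:(3,1)->N->(2,1)
  grid max=2 at (0,2)
Step 2: ant0:(0,1)->E->(0,2) | ant1:(0,3)->W->(0,2) | ant2:(2,1)->N->(1,1)
  grid max=5 at (0,2)
Step 3: ant0:(0,2)->E->(0,3) | ant1:(0,2)->E->(0,3) | ant2:(1,1)->N->(0,1)
  grid max=4 at (0,2)
Step 4: ant0:(0,3)->W->(0,2) | ant1:(0,3)->W->(0,2) | ant2:(0,1)->E->(0,2)
  grid max=9 at (0,2)
Step 5: ant0:(0,2)->E->(0,3) | ant1:(0,2)->E->(0,3) | ant2:(0,2)->E->(0,3)
  grid max=8 at (0,2)
Final grid:
  0 0 8 7
  0 0 0 0
  0 0 0 0
  0 0 0 0
Max pheromone 8 at (0,2)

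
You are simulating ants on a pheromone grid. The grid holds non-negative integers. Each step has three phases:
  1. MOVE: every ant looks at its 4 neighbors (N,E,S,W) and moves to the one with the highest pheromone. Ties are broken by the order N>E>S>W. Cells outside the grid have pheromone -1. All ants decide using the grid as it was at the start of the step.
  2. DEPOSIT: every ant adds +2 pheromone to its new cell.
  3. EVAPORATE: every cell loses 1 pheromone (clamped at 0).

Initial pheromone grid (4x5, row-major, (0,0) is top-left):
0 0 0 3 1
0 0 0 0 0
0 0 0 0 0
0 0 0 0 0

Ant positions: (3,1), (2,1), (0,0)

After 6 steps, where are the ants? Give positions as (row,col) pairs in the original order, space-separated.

Step 1: ant0:(3,1)->N->(2,1) | ant1:(2,1)->N->(1,1) | ant2:(0,0)->E->(0,1)
  grid max=2 at (0,3)
Step 2: ant0:(2,1)->N->(1,1) | ant1:(1,1)->N->(0,1) | ant2:(0,1)->S->(1,1)
  grid max=4 at (1,1)
Step 3: ant0:(1,1)->N->(0,1) | ant1:(0,1)->S->(1,1) | ant2:(1,1)->N->(0,1)
  grid max=5 at (0,1)
Step 4: ant0:(0,1)->S->(1,1) | ant1:(1,1)->N->(0,1) | ant2:(0,1)->S->(1,1)
  grid max=8 at (1,1)
Step 5: ant0:(1,1)->N->(0,1) | ant1:(0,1)->S->(1,1) | ant2:(1,1)->N->(0,1)
  grid max=9 at (0,1)
Step 6: ant0:(0,1)->S->(1,1) | ant1:(1,1)->N->(0,1) | ant2:(0,1)->S->(1,1)
  grid max=12 at (1,1)

(1,1) (0,1) (1,1)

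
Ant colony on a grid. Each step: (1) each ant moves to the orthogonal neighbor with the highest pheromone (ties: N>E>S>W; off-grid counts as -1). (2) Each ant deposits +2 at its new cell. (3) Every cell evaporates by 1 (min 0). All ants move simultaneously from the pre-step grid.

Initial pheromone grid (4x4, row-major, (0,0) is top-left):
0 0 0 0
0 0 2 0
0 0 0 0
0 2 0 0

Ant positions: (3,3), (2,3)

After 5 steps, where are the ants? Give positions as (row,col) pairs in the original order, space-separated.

Step 1: ant0:(3,3)->N->(2,3) | ant1:(2,3)->N->(1,3)
  grid max=1 at (1,2)
Step 2: ant0:(2,3)->N->(1,3) | ant1:(1,3)->S->(2,3)
  grid max=2 at (1,3)
Step 3: ant0:(1,3)->S->(2,3) | ant1:(2,3)->N->(1,3)
  grid max=3 at (1,3)
Step 4: ant0:(2,3)->N->(1,3) | ant1:(1,3)->S->(2,3)
  grid max=4 at (1,3)
Step 5: ant0:(1,3)->S->(2,3) | ant1:(2,3)->N->(1,3)
  grid max=5 at (1,3)

(2,3) (1,3)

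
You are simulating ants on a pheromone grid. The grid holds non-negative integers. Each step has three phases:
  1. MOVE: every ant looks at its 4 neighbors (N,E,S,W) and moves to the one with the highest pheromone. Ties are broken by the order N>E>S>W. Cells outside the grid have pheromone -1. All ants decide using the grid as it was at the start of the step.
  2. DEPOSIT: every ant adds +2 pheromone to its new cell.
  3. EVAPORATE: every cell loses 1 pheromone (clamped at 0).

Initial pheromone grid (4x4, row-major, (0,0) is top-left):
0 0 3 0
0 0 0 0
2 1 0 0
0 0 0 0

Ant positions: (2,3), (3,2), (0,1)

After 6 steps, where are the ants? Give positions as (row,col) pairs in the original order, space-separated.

Step 1: ant0:(2,3)->N->(1,3) | ant1:(3,2)->N->(2,2) | ant2:(0,1)->E->(0,2)
  grid max=4 at (0,2)
Step 2: ant0:(1,3)->N->(0,3) | ant1:(2,2)->N->(1,2) | ant2:(0,2)->E->(0,3)
  grid max=3 at (0,2)
Step 3: ant0:(0,3)->W->(0,2) | ant1:(1,2)->N->(0,2) | ant2:(0,3)->W->(0,2)
  grid max=8 at (0,2)
Step 4: ant0:(0,2)->E->(0,3) | ant1:(0,2)->E->(0,3) | ant2:(0,2)->E->(0,3)
  grid max=7 at (0,2)
Step 5: ant0:(0,3)->W->(0,2) | ant1:(0,3)->W->(0,2) | ant2:(0,3)->W->(0,2)
  grid max=12 at (0,2)
Step 6: ant0:(0,2)->E->(0,3) | ant1:(0,2)->E->(0,3) | ant2:(0,2)->E->(0,3)
  grid max=11 at (0,2)

(0,3) (0,3) (0,3)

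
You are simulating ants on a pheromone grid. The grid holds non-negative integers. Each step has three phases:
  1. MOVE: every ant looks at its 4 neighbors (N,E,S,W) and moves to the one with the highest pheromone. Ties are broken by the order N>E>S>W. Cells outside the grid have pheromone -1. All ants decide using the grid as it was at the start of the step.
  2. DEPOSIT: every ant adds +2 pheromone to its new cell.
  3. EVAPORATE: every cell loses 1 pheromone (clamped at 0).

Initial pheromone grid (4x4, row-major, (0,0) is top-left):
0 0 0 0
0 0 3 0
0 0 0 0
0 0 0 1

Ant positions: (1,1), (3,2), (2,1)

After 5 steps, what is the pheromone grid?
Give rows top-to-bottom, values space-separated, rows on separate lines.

After step 1: ants at (1,2),(3,3),(1,1)
  0 0 0 0
  0 1 4 0
  0 0 0 0
  0 0 0 2
After step 2: ants at (1,1),(2,3),(1,2)
  0 0 0 0
  0 2 5 0
  0 0 0 1
  0 0 0 1
After step 3: ants at (1,2),(3,3),(1,1)
  0 0 0 0
  0 3 6 0
  0 0 0 0
  0 0 0 2
After step 4: ants at (1,1),(2,3),(1,2)
  0 0 0 0
  0 4 7 0
  0 0 0 1
  0 0 0 1
After step 5: ants at (1,2),(3,3),(1,1)
  0 0 0 0
  0 5 8 0
  0 0 0 0
  0 0 0 2

0 0 0 0
0 5 8 0
0 0 0 0
0 0 0 2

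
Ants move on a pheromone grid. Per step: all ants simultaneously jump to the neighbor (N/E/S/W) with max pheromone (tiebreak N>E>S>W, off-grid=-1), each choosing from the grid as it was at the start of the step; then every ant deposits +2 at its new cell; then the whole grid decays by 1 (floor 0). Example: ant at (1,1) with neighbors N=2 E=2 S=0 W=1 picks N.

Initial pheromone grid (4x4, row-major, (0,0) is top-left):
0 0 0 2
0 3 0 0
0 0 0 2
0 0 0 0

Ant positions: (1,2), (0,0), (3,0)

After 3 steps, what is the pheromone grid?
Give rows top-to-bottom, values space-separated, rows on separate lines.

After step 1: ants at (1,1),(0,1),(2,0)
  0 1 0 1
  0 4 0 0
  1 0 0 1
  0 0 0 0
After step 2: ants at (0,1),(1,1),(1,0)
  0 2 0 0
  1 5 0 0
  0 0 0 0
  0 0 0 0
After step 3: ants at (1,1),(0,1),(1,1)
  0 3 0 0
  0 8 0 0
  0 0 0 0
  0 0 0 0

0 3 0 0
0 8 0 0
0 0 0 0
0 0 0 0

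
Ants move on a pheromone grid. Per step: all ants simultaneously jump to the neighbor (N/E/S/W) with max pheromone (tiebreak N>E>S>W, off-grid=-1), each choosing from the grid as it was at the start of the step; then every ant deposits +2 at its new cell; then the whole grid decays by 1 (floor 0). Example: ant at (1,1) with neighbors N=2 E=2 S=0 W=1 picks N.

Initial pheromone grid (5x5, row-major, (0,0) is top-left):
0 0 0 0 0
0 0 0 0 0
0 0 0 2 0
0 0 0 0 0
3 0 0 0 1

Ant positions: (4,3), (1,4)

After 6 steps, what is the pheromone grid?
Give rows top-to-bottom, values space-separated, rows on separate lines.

After step 1: ants at (4,4),(0,4)
  0 0 0 0 1
  0 0 0 0 0
  0 0 0 1 0
  0 0 0 0 0
  2 0 0 0 2
After step 2: ants at (3,4),(1,4)
  0 0 0 0 0
  0 0 0 0 1
  0 0 0 0 0
  0 0 0 0 1
  1 0 0 0 1
After step 3: ants at (4,4),(0,4)
  0 0 0 0 1
  0 0 0 0 0
  0 0 0 0 0
  0 0 0 0 0
  0 0 0 0 2
After step 4: ants at (3,4),(1,4)
  0 0 0 0 0
  0 0 0 0 1
  0 0 0 0 0
  0 0 0 0 1
  0 0 0 0 1
After step 5: ants at (4,4),(0,4)
  0 0 0 0 1
  0 0 0 0 0
  0 0 0 0 0
  0 0 0 0 0
  0 0 0 0 2
After step 6: ants at (3,4),(1,4)
  0 0 0 0 0
  0 0 0 0 1
  0 0 0 0 0
  0 0 0 0 1
  0 0 0 0 1

0 0 0 0 0
0 0 0 0 1
0 0 0 0 0
0 0 0 0 1
0 0 0 0 1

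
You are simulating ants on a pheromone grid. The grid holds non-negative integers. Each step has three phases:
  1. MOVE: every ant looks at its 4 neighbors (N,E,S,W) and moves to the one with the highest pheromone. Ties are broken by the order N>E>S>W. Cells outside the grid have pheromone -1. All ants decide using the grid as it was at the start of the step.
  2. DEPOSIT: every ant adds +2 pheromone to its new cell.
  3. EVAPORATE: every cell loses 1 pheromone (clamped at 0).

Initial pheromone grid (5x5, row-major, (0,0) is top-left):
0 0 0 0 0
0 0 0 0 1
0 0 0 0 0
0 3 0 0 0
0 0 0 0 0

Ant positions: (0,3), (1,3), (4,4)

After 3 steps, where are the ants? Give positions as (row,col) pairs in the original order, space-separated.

Step 1: ant0:(0,3)->E->(0,4) | ant1:(1,3)->E->(1,4) | ant2:(4,4)->N->(3,4)
  grid max=2 at (1,4)
Step 2: ant0:(0,4)->S->(1,4) | ant1:(1,4)->N->(0,4) | ant2:(3,4)->N->(2,4)
  grid max=3 at (1,4)
Step 3: ant0:(1,4)->N->(0,4) | ant1:(0,4)->S->(1,4) | ant2:(2,4)->N->(1,4)
  grid max=6 at (1,4)

(0,4) (1,4) (1,4)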